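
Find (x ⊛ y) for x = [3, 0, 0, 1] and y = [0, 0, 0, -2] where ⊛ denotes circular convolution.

(x ⊛ y)[n] = Σ(m=0 to 3) x[m] · y[(n-m) mod 4]

Computing each output sample:
(x ⊛ y)[0] = 0
(x ⊛ y)[1] = 0
(x ⊛ y)[2] = -2
(x ⊛ y)[3] = -6

x ⊛ y = [0, 0, -2, -6]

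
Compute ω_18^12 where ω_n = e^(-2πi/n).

ω_18^12 = e^(-2πi·12/18)
= cos(-2π·12/18) + i·sin(-2π·12/18)
= cos(-24π/18) + i·sin(-24π/18)

ω_18^12 = cos(-24π/18) + i·sin(-24π/18) = -0.5000+0.8660i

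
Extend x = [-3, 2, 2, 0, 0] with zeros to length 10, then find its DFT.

Original 5-point DFT: [1, -4.0000-3.0777i, -4.0000+0.7265i, -4.0000-0.7265i, -4.0000+3.0777i]
Zero-padded 10-point DFT provides frequency interpolation.

DFT_10([x, 0, ...]) = [1, -0.7639-3.0777i, -4.0000-3.0777i, -5.2361-0.7265i, -4.0000+0.7265i, -3, -4.0000-0.7265i, -5.2361+0.7265i, -4.0000+3.0777i, -0.7639+3.0777i]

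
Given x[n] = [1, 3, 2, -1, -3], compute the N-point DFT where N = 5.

X[k] = Σ(n=0 to 4) x[n] · ω_5^(nk)
where ω_5 = e^(-2πi/5)

Computing each X[k]:
X[0] = 2
X[1] = 0.1910-7.4697i
X[2] = 1.3090-0.6735i
X[3] = 1.3090+0.6735i
X[4] = 0.1910+7.4697i

X = [2, 0.1910-7.4697i, 1.3090-0.6735i, 1.3090+0.6735i, 0.1910+7.4697i]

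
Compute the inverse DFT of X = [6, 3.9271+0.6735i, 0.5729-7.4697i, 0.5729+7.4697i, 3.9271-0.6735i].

x[n] = (1/5) Σ(k=0 to 4) X[k] · e^(2πikn/5)

Computing each x[n]:
x[0] = 3
x[1] = 3
x[2] = -3
x[3] = 3
x[4] = 0

x = [3, 3, -3, 3, 0]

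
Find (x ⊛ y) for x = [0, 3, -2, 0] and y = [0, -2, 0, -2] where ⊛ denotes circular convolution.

(x ⊛ y)[n] = Σ(m=0 to 3) x[m] · y[(n-m) mod 4]

Computing each output sample:
(x ⊛ y)[0] = -6
(x ⊛ y)[1] = 4
(x ⊛ y)[2] = -6
(x ⊛ y)[3] = 4

x ⊛ y = [-6, 4, -6, 4]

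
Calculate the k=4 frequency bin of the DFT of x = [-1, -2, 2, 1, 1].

X[4] = Σ(n=0 to 4) x[n] · ω_5^(4n) where ω_5 = e^(-2πi/5)
= (-1)·ω_5^0 + (-2)·ω_5^4 + (2)·ω_5^8 + (1)·ω_5^12 + (1)·ω_5^16

X[4] = -3.7361-2.2654i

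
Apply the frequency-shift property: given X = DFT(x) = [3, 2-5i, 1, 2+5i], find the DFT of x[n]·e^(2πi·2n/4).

Modulation property: DFT(ω_4^(-2n)·x[n]) = X[(k-2) mod 4], so circularly shift X by 2 positions.

X[k-2] = [1, 2+5i, 3, 2-5i]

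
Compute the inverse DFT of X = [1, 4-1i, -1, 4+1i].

x[n] = (1/4) Σ(k=0 to 3) X[k] · e^(2πikn/4)

Computing each x[n]:
x[0] = 2
x[1] = 1
x[2] = -2
x[3] = 0

x = [2, 1, -2, 0]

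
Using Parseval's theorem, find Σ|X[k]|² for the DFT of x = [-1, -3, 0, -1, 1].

Parseval: Σ|x[n]|² = (1/N)Σ|X[k]|², so Σ|X[k]|² = N·Σ|x[n]|² = 5·12.0000

Σ|X[k]|² = N·Σ|x[n]|² = 5·12.0000 = 60.0000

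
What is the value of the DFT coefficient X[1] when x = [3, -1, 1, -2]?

X[1] = Σ(n=0 to 3) x[n] · ω_4^(1n) where ω_4 = e^(-2πi/4)
= (3)·ω_4^0 + (-1)·ω_4^1 + (1)·ω_4^2 + (-2)·ω_4^3

X[1] = 2-1i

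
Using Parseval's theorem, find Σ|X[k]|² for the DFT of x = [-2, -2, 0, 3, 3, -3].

Parseval: Σ|x[n]|² = (1/N)Σ|X[k]|², so Σ|X[k]|² = N·Σ|x[n]|² = 6·35.0000

Σ|X[k]|² = N·Σ|x[n]|² = 6·35.0000 = 210.0000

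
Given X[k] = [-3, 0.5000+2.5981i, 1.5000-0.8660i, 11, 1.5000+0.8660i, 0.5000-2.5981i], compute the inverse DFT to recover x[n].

x[n] = (1/6) Σ(k=0 to 5) X[k] · e^(2πikn/6)

Computing each x[n]:
x[0] = 2
x[1] = -3
x[2] = 0
x[3] = -2
x[4] = 2
x[5] = -2

x = [2, -3, 0, -2, 2, -2]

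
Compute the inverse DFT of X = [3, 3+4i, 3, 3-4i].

x[n] = (1/4) Σ(k=0 to 3) X[k] · e^(2πikn/4)

Computing each x[n]:
x[0] = 3
x[1] = -2
x[2] = 0
x[3] = 2

x = [3, -2, 0, 2]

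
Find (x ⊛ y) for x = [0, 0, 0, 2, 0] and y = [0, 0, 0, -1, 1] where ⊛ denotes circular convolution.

(x ⊛ y)[n] = Σ(m=0 to 4) x[m] · y[(n-m) mod 5]

Computing each output sample:
(x ⊛ y)[0] = 0
(x ⊛ y)[1] = -2
(x ⊛ y)[2] = 2
(x ⊛ y)[3] = 0
(x ⊛ y)[4] = 0

x ⊛ y = [0, -2, 2, 0, 0]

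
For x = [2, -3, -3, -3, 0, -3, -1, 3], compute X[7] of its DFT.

X[7] = Σ(n=0 to 7) x[n] · ω_8^(7n) where ω_8 = e^(-2πi/8)
= (2)·ω_8^0 + (-3)·ω_8^7 + (-3)·ω_8^14 + (-3)·ω_8^21 + (0)·ω_8^28 + (-3)·ω_8^35 + (-1)·ω_8^42 + (3)·ω_8^49

X[7] = 6.2426-6.2426i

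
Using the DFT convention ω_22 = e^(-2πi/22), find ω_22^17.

ω_22^17 = e^(-2πi·17/22)
= cos(-2π·17/22) + i·sin(-2π·17/22)
= cos(-34π/22) + i·sin(-34π/22)

ω_22^17 = cos(-34π/22) + i·sin(-34π/22) = 0.1423+0.9898i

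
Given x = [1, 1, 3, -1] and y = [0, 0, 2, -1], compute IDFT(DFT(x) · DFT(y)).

(x ⊛ y)[n] = Σ(m=0 to 3) x[m] · y[(n-m) mod 4]

Computing each output sample:
(x ⊛ y)[0] = 5
(x ⊛ y)[1] = -5
(x ⊛ y)[2] = 3
(x ⊛ y)[3] = 1

x ⊛ y = [5, -5, 3, 1]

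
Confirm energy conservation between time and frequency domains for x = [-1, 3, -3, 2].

Time domain:
Σ|x[n]|² = |-1|² + |3|² + |-3|² + |2|² = 23.0000

Frequency domain:
(1/4)Σ|X[k]|² = (1/4)(|1|² + |2-1i|² + |-9|² + |2+1i|²) = (1/4)·92.0000 = 23.0000

Both sides agree, confirming Parseval's theorem.

Σ|x[n]|² = (1/N)Σ|X[k]|² = 23.0000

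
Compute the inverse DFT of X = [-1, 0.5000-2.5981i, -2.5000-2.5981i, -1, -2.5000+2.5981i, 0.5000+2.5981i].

x[n] = (1/6) Σ(k=0 to 5) X[k] · e^(2πikn/6)

Computing each x[n]:
x[0] = -1
x[1] = 2
x[2] = 0
x[3] = -1
x[4] = 0
x[5] = -1

x = [-1, 2, 0, -1, 0, -1]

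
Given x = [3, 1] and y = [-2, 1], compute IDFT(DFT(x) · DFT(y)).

(x ⊛ y)[n] = Σ(m=0 to 1) x[m] · y[(n-m) mod 2]

Computing each output sample:
(x ⊛ y)[0] = -5
(x ⊛ y)[1] = 1

x ⊛ y = [-5, 1]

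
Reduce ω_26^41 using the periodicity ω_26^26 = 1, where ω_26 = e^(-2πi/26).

Since ω_26^26 = 1, powers reduce modulo 26.
41 mod 26 = 15
So ω_26^41 = ω_26^15 = e^(-2πi·15/26)

ω_26^41 = ω_26^15 = -0.8855+0.4647i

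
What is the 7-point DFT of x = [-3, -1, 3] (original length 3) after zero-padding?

Original 3-point DFT: [-1, -4.0000+3.4641i, -4.0000-3.4641i]
Zero-padded 7-point DFT provides frequency interpolation.

DFT_7([x, 0, ...]) = [-1, -4.2911-2.1430i, -5.4804+2.2766i, -0.2286+2.7794i, -0.2286-2.7794i, -5.4804-2.2766i, -4.2911+2.1430i]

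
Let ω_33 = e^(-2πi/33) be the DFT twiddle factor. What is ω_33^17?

ω_33^17 = e^(-2πi·17/33)
= cos(-2π·17/33) + i·sin(-2π·17/33)
= cos(-34π/33) + i·sin(-34π/33)

ω_33^17 = cos(-34π/33) + i·sin(-34π/33) = -0.9955+0.0951i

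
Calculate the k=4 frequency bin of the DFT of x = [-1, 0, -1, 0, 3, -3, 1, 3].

X[4] = Σ(n=0 to 7) x[n] · ω_8^(4n) where ω_8 = e^(-2πi/8)
= (-1)·ω_8^0 + (0)·ω_8^4 + (-1)·ω_8^8 + (0)·ω_8^12 + (3)·ω_8^16 + (-3)·ω_8^20 + (1)·ω_8^24 + (3)·ω_8^28

X[4] = 2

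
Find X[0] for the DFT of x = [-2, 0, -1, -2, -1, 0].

X[0] = Σ(n=0 to 5) x[n] · ω_6^0 = Σ x[n]
= (-2) + (0) + (-1) + (-2) + (-1) + (0)

X[0] = -6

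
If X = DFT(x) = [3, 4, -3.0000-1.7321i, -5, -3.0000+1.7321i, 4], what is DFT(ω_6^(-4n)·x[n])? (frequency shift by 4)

Modulation property: DFT(ω_6^(-4n)·x[n]) = X[(k-4) mod 6], so circularly shift X by 4 positions.

X[k-4] = [-3.0000-1.7321i, -5, -3.0000+1.7321i, 4, 3, 4]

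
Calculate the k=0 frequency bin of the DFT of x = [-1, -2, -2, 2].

X[0] = Σ(n=0 to 3) x[n] · ω_4^0 = Σ x[n]
= (-1) + (-2) + (-2) + (2)

X[0] = -3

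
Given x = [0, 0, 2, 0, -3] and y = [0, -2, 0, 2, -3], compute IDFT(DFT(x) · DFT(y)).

(x ⊛ y)[n] = Σ(m=0 to 4) x[m] · y[(n-m) mod 5]

Computing each output sample:
(x ⊛ y)[0] = 10
(x ⊛ y)[1] = -6
(x ⊛ y)[2] = -6
(x ⊛ y)[3] = 5
(x ⊛ y)[4] = 0

x ⊛ y = [10, -6, -6, 5, 0]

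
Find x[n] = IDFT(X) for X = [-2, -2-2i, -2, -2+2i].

x[n] = (1/4) Σ(k=0 to 3) X[k] · e^(2πikn/4)

Computing each x[n]:
x[0] = -2
x[1] = 1
x[2] = 0
x[3] = -1

x = [-2, 1, 0, -1]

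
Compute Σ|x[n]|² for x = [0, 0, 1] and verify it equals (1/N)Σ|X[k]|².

Time domain:
Σ|x[n]|² = |0|² + |0|² + |1|² = 1.0000

Frequency domain:
(1/3)Σ|X[k]|² = (1/3)(|1|² + |-0.5000+0.8660i|² + |-0.5000-0.8660i|²) = (1/3)·3.0000 = 1.0000

Both sides agree, confirming Parseval's theorem.

Σ|x[n]|² = (1/N)Σ|X[k]|² = 1.0000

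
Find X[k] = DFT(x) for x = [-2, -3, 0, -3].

X[k] = Σ(n=0 to 3) x[n] · ω_4^(nk)
where ω_4 = e^(-2πi/4)

Computing each X[k]:
X[0] = -8
X[1] = -2
X[2] = 4
X[3] = -2

X = [-8, -2, 4, -2]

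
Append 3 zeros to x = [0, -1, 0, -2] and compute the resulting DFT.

Original 4-point DFT: [-3, -1i, 3, 1i]
Zero-padded 7-point DFT provides frequency interpolation.

DFT_7([x, 0, ...]) = [-3, 1.1784+1.6496i, -1.0245-0.5887i, 1.3460+2.3837i, 1.3460-2.3837i, -1.0245+0.5887i, 1.1784-1.6496i]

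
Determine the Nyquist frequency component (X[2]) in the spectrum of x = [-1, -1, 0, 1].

X[2] = Σ(n=0 to 3) x[n] · ω_4^(2n) where ω_4 = e^(-2πi/4)
= (-1)·ω_4^0 + (-1)·ω_4^2 + (0)·ω_4^4 + (1)·ω_4^6

X[2] = -1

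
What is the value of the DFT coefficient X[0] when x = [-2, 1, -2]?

X[0] = Σ(n=0 to 2) x[n] · ω_3^0 = Σ x[n]
= (-2) + (1) + (-2)

X[0] = -3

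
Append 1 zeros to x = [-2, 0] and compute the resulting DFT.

Original 2-point DFT: [-2, -2]
Zero-padded 3-point DFT provides frequency interpolation.

DFT_3([x, 0, ...]) = [-2, -2, -2]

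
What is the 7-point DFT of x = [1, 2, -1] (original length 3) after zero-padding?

Original 3-point DFT: [2, 0.5000-2.5981i, 0.5000+2.5981i]
Zero-padded 7-point DFT provides frequency interpolation.

DFT_7([x, 0, ...]) = [2, 2.4695-0.5887i, 1.4559-2.3837i, -1.4254-1.6496i, -1.4254+1.6496i, 1.4559+2.3837i, 2.4695+0.5887i]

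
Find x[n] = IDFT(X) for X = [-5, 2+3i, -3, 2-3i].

x[n] = (1/4) Σ(k=0 to 3) X[k] · e^(2πikn/4)

Computing each x[n]:
x[0] = -1
x[1] = -2
x[2] = -3
x[3] = 1

x = [-1, -2, -3, 1]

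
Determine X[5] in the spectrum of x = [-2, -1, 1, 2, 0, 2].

X[5] = Σ(n=0 to 5) x[n] · ω_6^(5n) where ω_6 = e^(-2πi/6)
= (-2)·ω_6^0 + (-1)·ω_6^5 + (1)·ω_6^10 + (2)·ω_6^15 + (0)·ω_6^20 + (2)·ω_6^25

X[5] = -4.0000-1.7321i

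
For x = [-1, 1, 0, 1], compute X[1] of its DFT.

X[1] = Σ(n=0 to 3) x[n] · ω_4^(1n) where ω_4 = e^(-2πi/4)
= (-1)·ω_4^0 + (1)·ω_4^1 + (0)·ω_4^2 + (1)·ω_4^3

X[1] = -1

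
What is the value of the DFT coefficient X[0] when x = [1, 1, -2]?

X[0] = Σ(n=0 to 2) x[n] · ω_3^0 = Σ x[n]
= (1) + (1) + (-2)

X[0] = 0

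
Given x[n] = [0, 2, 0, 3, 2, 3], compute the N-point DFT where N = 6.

X[k] = Σ(n=0 to 5) x[n] · ω_6^(nk)
where ω_6 = e^(-2πi/6)

Computing each X[k]:
X[0] = 10
X[1] = -1.5000+2.5981i
X[2] = -0.5000-0.8660i
X[3] = -6
X[4] = -0.5000+0.8660i
X[5] = -1.5000-2.5981i

X = [10, -1.5000+2.5981i, -0.5000-0.8660i, -6, -0.5000+0.8660i, -1.5000-2.5981i]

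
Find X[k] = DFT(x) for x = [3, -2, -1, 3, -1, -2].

X[k] = Σ(n=0 to 5) x[n] · ω_6^(nk)
where ω_6 = e^(-2πi/6)

Computing each X[k]:
X[0] = 0
X[1] = -1
X[2] = 9
X[3] = 2
X[4] = 9
X[5] = -1

X = [0, -1, 9, 2, 9, -1]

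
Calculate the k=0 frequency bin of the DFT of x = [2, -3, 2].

X[0] = Σ(n=0 to 2) x[n] · ω_3^0 = Σ x[n]
= (2) + (-3) + (2)

X[0] = 1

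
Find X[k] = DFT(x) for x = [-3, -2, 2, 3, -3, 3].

X[k] = Σ(n=0 to 5) x[n] · ω_6^(nk)
where ω_6 = e^(-2πi/6)

Computing each X[k]:
X[0] = 0
X[1] = -5
X[2] = 8.6603i
X[3] = -8
X[4] = -8.6603i
X[5] = -5

X = [0, -5, 8.6603i, -8, -8.6603i, -5]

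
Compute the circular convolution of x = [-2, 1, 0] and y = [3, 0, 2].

(x ⊛ y)[n] = Σ(m=0 to 2) x[m] · y[(n-m) mod 3]

Computing each output sample:
(x ⊛ y)[0] = -4
(x ⊛ y)[1] = 3
(x ⊛ y)[2] = -4

x ⊛ y = [-4, 3, -4]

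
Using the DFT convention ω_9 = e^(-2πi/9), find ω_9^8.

ω_9^8 = e^(-2πi·8/9)
= cos(-2π·8/9) + i·sin(-2π·8/9)
= cos(-16π/9) + i·sin(-16π/9)

ω_9^8 = cos(-16π/9) + i·sin(-16π/9) = 0.7660+0.6428i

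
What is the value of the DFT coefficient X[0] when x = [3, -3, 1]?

X[0] = Σ(n=0 to 2) x[n] · ω_3^0 = Σ x[n]
= (3) + (-3) + (1)

X[0] = 1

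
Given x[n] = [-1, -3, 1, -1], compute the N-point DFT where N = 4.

X[k] = Σ(n=0 to 3) x[n] · ω_4^(nk)
where ω_4 = e^(-2πi/4)

Computing each X[k]:
X[0] = -4
X[1] = -2+2i
X[2] = 4
X[3] = -2-2i

X = [-4, -2+2i, 4, -2-2i]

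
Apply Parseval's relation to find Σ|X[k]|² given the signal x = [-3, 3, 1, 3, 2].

Parseval: Σ|x[n]|² = (1/N)Σ|X[k]|², so Σ|X[k]|² = N·Σ|x[n]|² = 5·32.0000

Σ|X[k]|² = N·Σ|x[n]|² = 5·32.0000 = 160.0000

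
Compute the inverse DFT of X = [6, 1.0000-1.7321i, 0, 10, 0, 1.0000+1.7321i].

x[n] = (1/6) Σ(k=0 to 5) X[k] · e^(2πikn/6)

Computing each x[n]:
x[0] = 3
x[1] = 0
x[2] = 3
x[3] = -1
x[4] = 2
x[5] = -1

x = [3, 0, 3, -1, 2, -1]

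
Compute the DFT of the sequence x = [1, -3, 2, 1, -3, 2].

X[k] = Σ(n=0 to 5) x[n] · ω_6^(nk)
where ω_6 = e^(-2πi/6)

Computing each X[k]:
X[0] = 0
X[1] = 0
X[2] = 3.0000+8.6603i
X[3] = 0
X[4] = 3.0000-8.6603i
X[5] = 0

X = [0, 0, 3.0000+8.6603i, 0, 3.0000-8.6603i, 0]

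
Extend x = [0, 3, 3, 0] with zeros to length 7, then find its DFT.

Original 4-point DFT: [6, -3-3i, 0, -3+3i]
Zero-padded 7-point DFT provides frequency interpolation.

DFT_7([x, 0, ...]) = [6, 1.2029-5.2703i, -3.3705-1.6231i, -0.8324+1.0438i, -0.8324-1.0438i, -3.3705+1.6231i, 1.2029+5.2703i]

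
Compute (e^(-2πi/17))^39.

Since ω_17^17 = 1, powers reduce modulo 17.
39 mod 17 = 5
So ω_17^39 = ω_17^5 = e^(-2πi·5/17)

ω_17^39 = ω_17^5 = -0.2737-0.9618i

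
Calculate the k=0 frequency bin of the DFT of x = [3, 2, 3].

X[0] = Σ(n=0 to 2) x[n] · ω_3^0 = Σ x[n]
= (3) + (2) + (3)

X[0] = 8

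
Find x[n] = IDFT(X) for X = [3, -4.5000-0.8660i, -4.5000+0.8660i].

x[n] = (1/3) Σ(k=0 to 2) X[k] · e^(2πikn/3)

Computing each x[n]:
x[0] = -2
x[1] = 3
x[2] = 2

x = [-2, 3, 2]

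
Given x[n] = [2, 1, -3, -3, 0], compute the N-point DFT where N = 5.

X[k] = Σ(n=0 to 4) x[n] · ω_5^(nk)
where ω_5 = e^(-2πi/5)

Computing each X[k]:
X[0] = -3
X[1] = 7.1631-0.9511i
X[2] = -0.6631-0.5878i
X[3] = -0.6631+0.5878i
X[4] = 7.1631+0.9511i

X = [-3, 7.1631-0.9511i, -0.6631-0.5878i, -0.6631+0.5878i, 7.1631+0.9511i]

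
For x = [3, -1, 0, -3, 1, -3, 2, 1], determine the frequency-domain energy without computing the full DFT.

Parseval: Σ|x[n]|² = (1/N)Σ|X[k]|², so Σ|X[k]|² = N·Σ|x[n]|² = 8·34.0000

Σ|X[k]|² = N·Σ|x[n]|² = 8·34.0000 = 272.0000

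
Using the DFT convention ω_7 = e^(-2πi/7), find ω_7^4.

ω_7^4 = e^(-2πi·4/7)
= cos(-2π·4/7) + i·sin(-2π·4/7)
= cos(-8π/7) + i·sin(-8π/7)

ω_7^4 = cos(-8π/7) + i·sin(-8π/7) = -0.9010+0.4339i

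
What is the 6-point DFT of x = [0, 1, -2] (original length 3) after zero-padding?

Original 3-point DFT: [-1, 0.5000-2.5981i, 0.5000+2.5981i]
Zero-padded 6-point DFT provides frequency interpolation.

DFT_6([x, 0, ...]) = [-1, 1.5000+0.8660i, 0.5000-2.5981i, -3, 0.5000+2.5981i, 1.5000-0.8660i]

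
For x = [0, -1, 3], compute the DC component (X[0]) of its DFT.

X[0] = Σ(n=0 to 2) x[n] · ω_3^0 = Σ x[n]
= (0) + (-1) + (3)

X[0] = 2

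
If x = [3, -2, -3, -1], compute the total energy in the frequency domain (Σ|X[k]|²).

Parseval: Σ|x[n]|² = (1/N)Σ|X[k]|², so Σ|X[k]|² = N·Σ|x[n]|² = 4·23.0000

Σ|X[k]|² = N·Σ|x[n]|² = 4·23.0000 = 92.0000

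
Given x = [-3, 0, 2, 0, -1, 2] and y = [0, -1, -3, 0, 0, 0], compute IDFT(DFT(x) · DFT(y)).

(x ⊛ y)[n] = Σ(m=0 to 5) x[m] · y[(n-m) mod 6]

Computing each output sample:
(x ⊛ y)[0] = 1
(x ⊛ y)[1] = -3
(x ⊛ y)[2] = 9
(x ⊛ y)[3] = -2
(x ⊛ y)[4] = -6
(x ⊛ y)[5] = 1

x ⊛ y = [1, -3, 9, -2, -6, 1]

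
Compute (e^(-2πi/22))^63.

Since ω_22^22 = 1, powers reduce modulo 22.
63 mod 22 = 19
So ω_22^63 = ω_22^19 = e^(-2πi·19/22)

ω_22^63 = ω_22^19 = 0.6549+0.7557i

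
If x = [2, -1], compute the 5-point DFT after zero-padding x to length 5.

Original 2-point DFT: [1, 3]
Zero-padded 5-point DFT provides frequency interpolation.

DFT_5([x, 0, ...]) = [1, 1.6910+0.9511i, 2.8090+0.5878i, 2.8090-0.5878i, 1.6910-0.9511i]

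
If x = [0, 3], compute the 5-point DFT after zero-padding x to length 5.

Original 2-point DFT: [3, -3]
Zero-padded 5-point DFT provides frequency interpolation.

DFT_5([x, 0, ...]) = [3, 0.9271-2.8532i, -2.4271-1.7634i, -2.4271+1.7634i, 0.9271+2.8532i]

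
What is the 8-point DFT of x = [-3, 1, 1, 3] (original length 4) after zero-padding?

Original 4-point DFT: [2, -4+2i, -6, -4-2i]
Zero-padded 8-point DFT provides frequency interpolation.

DFT_8([x, 0, ...]) = [2, -4.4142-3.8284i, -4+2i, -1.5858-1.8284i, -6, -1.5858+1.8284i, -4-2i, -4.4142+3.8284i]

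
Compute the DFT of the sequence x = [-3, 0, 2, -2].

X[k] = Σ(n=0 to 3) x[n] · ω_4^(nk)
where ω_4 = e^(-2πi/4)

Computing each X[k]:
X[0] = -3
X[1] = -5-2i
X[2] = 1
X[3] = -5+2i

X = [-3, -5-2i, 1, -5+2i]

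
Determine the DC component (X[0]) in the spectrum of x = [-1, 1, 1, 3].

X[0] = Σ(n=0 to 3) x[n] · ω_4^0 = Σ x[n]
= (-1) + (1) + (1) + (3)

X[0] = 4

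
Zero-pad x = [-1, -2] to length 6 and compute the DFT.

Original 2-point DFT: [-3, 1]
Zero-padded 6-point DFT provides frequency interpolation.

DFT_6([x, 0, ...]) = [-3, -2.0000+1.7321i, 1.7321i, 1, -1.7321i, -2.0000-1.7321i]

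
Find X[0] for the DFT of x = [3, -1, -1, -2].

X[0] = Σ(n=0 to 3) x[n] · ω_4^0 = Σ x[n]
= (3) + (-1) + (-1) + (-2)

X[0] = -1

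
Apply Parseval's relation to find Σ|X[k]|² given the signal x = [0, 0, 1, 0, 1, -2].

Parseval: Σ|x[n]|² = (1/N)Σ|X[k]|², so Σ|X[k]|² = N·Σ|x[n]|² = 6·6.0000

Σ|X[k]|² = N·Σ|x[n]|² = 6·6.0000 = 36.0000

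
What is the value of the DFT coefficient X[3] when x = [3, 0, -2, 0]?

X[3] = Σ(n=0 to 3) x[n] · ω_4^(3n) where ω_4 = e^(-2πi/4)
= (3)·ω_4^0 + (0)·ω_4^3 + (-2)·ω_4^6 + (0)·ω_4^9

X[3] = 5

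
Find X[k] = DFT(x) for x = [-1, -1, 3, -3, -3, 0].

X[k] = Σ(n=0 to 5) x[n] · ω_6^(nk)
where ω_6 = e^(-2πi/6)

Computing each X[k]:
X[0] = -5
X[1] = 1.5000-4.3301i
X[2] = -3.5000+6.0622i
X[3] = 3
X[4] = -3.5000-6.0622i
X[5] = 1.5000+4.3301i

X = [-5, 1.5000-4.3301i, -3.5000+6.0622i, 3, -3.5000-6.0622i, 1.5000+4.3301i]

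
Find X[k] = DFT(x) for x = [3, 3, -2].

X[k] = Σ(n=0 to 2) x[n] · ω_3^(nk)
where ω_3 = e^(-2πi/3)

Computing each X[k]:
X[0] = 4
X[1] = 2.5000-4.3301i
X[2] = 2.5000+4.3301i

X = [4, 2.5000-4.3301i, 2.5000+4.3301i]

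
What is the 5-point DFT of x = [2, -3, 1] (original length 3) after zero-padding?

Original 3-point DFT: [0, 3.0000+3.4641i, 3.0000-3.4641i]
Zero-padded 5-point DFT provides frequency interpolation.

DFT_5([x, 0, ...]) = [0, 0.2639+2.2654i, 4.7361+2.7144i, 4.7361-2.7144i, 0.2639-2.2654i]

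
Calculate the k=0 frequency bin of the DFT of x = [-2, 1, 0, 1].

X[0] = Σ(n=0 to 3) x[n] · ω_4^0 = Σ x[n]
= (-2) + (1) + (0) + (1)

X[0] = 0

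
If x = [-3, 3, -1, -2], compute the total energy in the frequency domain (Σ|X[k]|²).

Parseval: Σ|x[n]|² = (1/N)Σ|X[k]|², so Σ|X[k]|² = N·Σ|x[n]|² = 4·23.0000

Σ|X[k]|² = N·Σ|x[n]|² = 4·23.0000 = 92.0000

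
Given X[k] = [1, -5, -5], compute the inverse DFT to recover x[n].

x[n] = (1/3) Σ(k=0 to 2) X[k] · e^(2πikn/3)

Computing each x[n]:
x[0] = -3
x[1] = 2
x[2] = 2

x = [-3, 2, 2]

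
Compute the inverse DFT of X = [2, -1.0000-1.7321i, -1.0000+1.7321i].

x[n] = (1/3) Σ(k=0 to 2) X[k] · e^(2πikn/3)

Computing each x[n]:
x[0] = 0
x[1] = 2
x[2] = 0

x = [0, 2, 0]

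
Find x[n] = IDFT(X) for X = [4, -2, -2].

x[n] = (1/3) Σ(k=0 to 2) X[k] · e^(2πikn/3)

Computing each x[n]:
x[0] = 0
x[1] = 2
x[2] = 2

x = [0, 2, 2]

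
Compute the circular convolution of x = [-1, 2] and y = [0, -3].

(x ⊛ y)[n] = Σ(m=0 to 1) x[m] · y[(n-m) mod 2]

Computing each output sample:
(x ⊛ y)[0] = -6
(x ⊛ y)[1] = 3

x ⊛ y = [-6, 3]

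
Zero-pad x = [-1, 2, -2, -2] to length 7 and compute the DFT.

Original 4-point DFT: [-3, 1-4i, -3, 1+4i]
Zero-padded 7-point DFT provides frequency interpolation.

DFT_7([x, 0, ...]) = [-3, 2.4940+1.2540i, -0.8901-4.3813i, -3.6039-0.4816i, -3.6039+0.4816i, -0.8901+4.3813i, 2.4940-1.2540i]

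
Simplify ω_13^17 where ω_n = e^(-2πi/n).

Since ω_13^13 = 1, powers reduce modulo 13.
17 mod 13 = 4
So ω_13^17 = ω_13^4 = e^(-2πi·4/13)

ω_13^17 = ω_13^4 = -0.3546-0.9350i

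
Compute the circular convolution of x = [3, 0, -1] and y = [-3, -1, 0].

(x ⊛ y)[n] = Σ(m=0 to 2) x[m] · y[(n-m) mod 3]

Computing each output sample:
(x ⊛ y)[0] = -8
(x ⊛ y)[1] = -3
(x ⊛ y)[2] = 3

x ⊛ y = [-8, -3, 3]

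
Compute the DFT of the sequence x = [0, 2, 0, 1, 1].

X[k] = Σ(n=0 to 4) x[n] · ω_5^(nk)
where ω_5 = e^(-2πi/5)

Computing each X[k]:
X[0] = 4
X[1] = 0.1180-0.3633i
X[2] = -2.1180-1.5388i
X[3] = -2.1180+1.5388i
X[4] = 0.1180+0.3633i

X = [4, 0.1180-0.3633i, -2.1180-1.5388i, -2.1180+1.5388i, 0.1180+0.3633i]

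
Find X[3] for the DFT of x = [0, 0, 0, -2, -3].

X[3] = Σ(n=0 to 4) x[n] · ω_5^(3n) where ω_5 = e^(-2πi/5)
= (0)·ω_5^0 + (0)·ω_5^3 + (0)·ω_5^6 + (-2)·ω_5^9 + (-3)·ω_5^12

X[3] = 1.8090-0.1388i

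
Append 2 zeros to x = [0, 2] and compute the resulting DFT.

Original 2-point DFT: [2, -2]
Zero-padded 4-point DFT provides frequency interpolation.

DFT_4([x, 0, ...]) = [2, -2i, -2, 2i]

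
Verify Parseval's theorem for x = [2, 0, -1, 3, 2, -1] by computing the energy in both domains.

Time domain:
Σ|x[n]|² = |2|² + |0|² + |-1|² + |3|² + |2|² + |-1|² = 19.0000

Frequency domain:
(1/6)Σ|X[k]|² = (1/6)(|5|² + |-2.0000+1.7321i|² + |5.0000-3.4641i|² + |1|² + |5.0000+3.4641i|² + |-2.0000-1.7321i|²) = (1/6)·114.0000 = 19.0000

Both sides agree, confirming Parseval's theorem.

Σ|x[n]|² = (1/N)Σ|X[k]|² = 19.0000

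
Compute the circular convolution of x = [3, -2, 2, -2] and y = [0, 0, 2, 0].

(x ⊛ y)[n] = Σ(m=0 to 3) x[m] · y[(n-m) mod 4]

Computing each output sample:
(x ⊛ y)[0] = 4
(x ⊛ y)[1] = -4
(x ⊛ y)[2] = 6
(x ⊛ y)[3] = -4

x ⊛ y = [4, -4, 6, -4]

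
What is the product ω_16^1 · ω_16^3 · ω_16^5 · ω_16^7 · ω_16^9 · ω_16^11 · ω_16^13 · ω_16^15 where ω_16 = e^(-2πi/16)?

The primitive 16th roots of unity are ω_16^k for k coprime to 16: k ∈ {1, 3, 5, 7, 9, 11, 13, 15}
Their product equals the constant term of the cyclotomic polynomial Φ_16(x) up to sign.
For n ≥ 3, the product of all primitive nth roots of unity is 1. (For n=1 it is 1; for n=2 it is -1.)

1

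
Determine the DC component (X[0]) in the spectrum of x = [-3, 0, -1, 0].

X[0] = Σ(n=0 to 3) x[n] · ω_4^0 = Σ x[n]
= (-3) + (0) + (-1) + (0)

X[0] = -4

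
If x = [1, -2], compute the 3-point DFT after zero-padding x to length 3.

Original 2-point DFT: [-1, 3]
Zero-padded 3-point DFT provides frequency interpolation.

DFT_3([x, 0, ...]) = [-1, 2.0000+1.7321i, 2.0000-1.7321i]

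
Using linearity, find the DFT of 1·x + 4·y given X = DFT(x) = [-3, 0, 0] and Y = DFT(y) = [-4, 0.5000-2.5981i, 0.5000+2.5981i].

By linearity: DFT(1x + 4y) = 1·DFT(x) + 4·DFT(y)
= 1·[-3, 0, 0] + 4·[-4, 0.5000-2.5981i, 0.5000+2.5981i]

Computing element-wise:
Z[0] = 1·(-3) + 4·(-4) = -19
Z[1] = 1·(0) + 4·(0.5000-2.5981i) = 2.0000-10.3924i
Z[2] = 1·(0) + 4·(0.5000+2.5981i) = 2.0000+10.3924i

DFT(1x + 4y) = 1·X + 4·Y = [-19, 2.0000-10.3924i, 2.0000+10.3924i]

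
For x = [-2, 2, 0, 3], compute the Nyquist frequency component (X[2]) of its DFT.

X[2] = Σ(n=0 to 3) x[n] · ω_4^(2n) where ω_4 = e^(-2πi/4)
= (-2)·ω_4^0 + (2)·ω_4^2 + (0)·ω_4^4 + (3)·ω_4^6

X[2] = -7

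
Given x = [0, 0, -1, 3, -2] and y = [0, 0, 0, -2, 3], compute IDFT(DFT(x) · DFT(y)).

(x ⊛ y)[n] = Σ(m=0 to 4) x[m] · y[(n-m) mod 5]

Computing each output sample:
(x ⊛ y)[0] = 2
(x ⊛ y)[1] = -9
(x ⊛ y)[2] = 13
(x ⊛ y)[3] = -6
(x ⊛ y)[4] = 0

x ⊛ y = [2, -9, 13, -6, 0]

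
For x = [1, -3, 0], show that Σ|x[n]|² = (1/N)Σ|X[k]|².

Time domain:
Σ|x[n]|² = |1|² + |-3|² + |0|² = 10.0000

Frequency domain:
(1/3)Σ|X[k]|² = (1/3)(|-2|² + |2.5000+2.5981i|² + |2.5000-2.5981i|²) = (1/3)·30.0000 = 10.0000

Both sides agree, confirming Parseval's theorem.

Σ|x[n]|² = (1/N)Σ|X[k]|² = 10.0000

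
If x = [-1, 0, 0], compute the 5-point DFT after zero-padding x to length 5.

Original 3-point DFT: [-1, -1, -1]
Zero-padded 5-point DFT provides frequency interpolation.

DFT_5([x, 0, ...]) = [-1, -1, -1, -1, -1]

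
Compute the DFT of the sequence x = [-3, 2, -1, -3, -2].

X[k] = Σ(n=0 to 4) x[n] · ω_5^(nk)
where ω_5 = e^(-2πi/5)

Computing each X[k]:
X[0] = -7
X[1] = 0.2361-4.9798i
X[2] = -4.2361-0.4490i
X[3] = -4.2361+0.4490i
X[4] = 0.2361+4.9798i

X = [-7, 0.2361-4.9798i, -4.2361-0.4490i, -4.2361+0.4490i, 0.2361+4.9798i]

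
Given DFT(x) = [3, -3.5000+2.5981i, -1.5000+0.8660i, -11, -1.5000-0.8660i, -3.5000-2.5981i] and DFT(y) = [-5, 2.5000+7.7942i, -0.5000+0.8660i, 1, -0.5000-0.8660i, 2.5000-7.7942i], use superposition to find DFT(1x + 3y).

By linearity: DFT(1x + 3y) = 1·DFT(x) + 3·DFT(y)
= 1·[3, -3.5000+2.5981i, -1.5000+0.8660i, -11, -1.5000-0.8660i, -3.5000-2.5981i] + 3·[-5, 2.5000+7.7942i, -0.5000+0.8660i, 1, -0.5000-0.8660i, 2.5000-7.7942i]

Computing element-wise:
Z[0] = 1·(3) + 3·(-5) = -12
Z[1] = 1·(-3.5000+2.5981i) + 3·(2.5000+7.7942i) = 4.0000+25.9807i
Z[2] = 1·(-1.5000+0.8660i) + 3·(-0.5000+0.8660i) = -3.0000+3.4640i
Z[3] = 1·(-11) + 3·(1) = -8
Z[4] = 1·(-1.5000-0.8660i) + 3·(-0.5000-0.8660i) = -3.0000-3.4640i
Z[5] = 1·(-3.5000-2.5981i) + 3·(2.5000-7.7942i) = 4.0000-25.9807i

DFT(1x + 3y) = 1·X + 3·Y = [-12, 4.0000+25.9807i, -3.0000+3.4640i, -8, -3.0000-3.4640i, 4.0000-25.9807i]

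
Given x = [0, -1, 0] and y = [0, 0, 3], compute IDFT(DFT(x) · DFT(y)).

(x ⊛ y)[n] = Σ(m=0 to 2) x[m] · y[(n-m) mod 3]

Computing each output sample:
(x ⊛ y)[0] = -3
(x ⊛ y)[1] = 0
(x ⊛ y)[2] = 0

x ⊛ y = [-3, 0, 0]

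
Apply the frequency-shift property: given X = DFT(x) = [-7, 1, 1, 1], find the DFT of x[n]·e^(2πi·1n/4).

Modulation property: DFT(ω_4^(-1n)·x[n]) = X[(k-1) mod 4], so circularly shift X by 1 positions.

X[k-1] = [1, -7, 1, 1]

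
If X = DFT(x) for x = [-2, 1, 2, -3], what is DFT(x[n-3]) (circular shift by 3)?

Time shift by 3: X_shifted[k] = ω_4^(3k) · X[k]
Shifted x = [1, 2, -3, -2]

DFT(x[n-3]) = [-2, 4-4i, -2, 4+4i]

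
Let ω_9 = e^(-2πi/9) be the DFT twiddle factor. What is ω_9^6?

ω_9^6 = e^(-2πi·6/9)
= cos(-2π·6/9) + i·sin(-2π·6/9)
= cos(-12π/9) + i·sin(-12π/9)

ω_9^6 = cos(-12π/9) + i·sin(-12π/9) = -0.5000+0.8660i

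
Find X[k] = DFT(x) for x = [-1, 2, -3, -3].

X[k] = Σ(n=0 to 3) x[n] · ω_4^(nk)
where ω_4 = e^(-2πi/4)

Computing each X[k]:
X[0] = -5
X[1] = 2-5i
X[2] = -3
X[3] = 2+5i

X = [-5, 2-5i, -3, 2+5i]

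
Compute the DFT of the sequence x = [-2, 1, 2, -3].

X[k] = Σ(n=0 to 3) x[n] · ω_4^(nk)
where ω_4 = e^(-2πi/4)

Computing each X[k]:
X[0] = -2
X[1] = -4-4i
X[2] = 2
X[3] = -4+4i

X = [-2, -4-4i, 2, -4+4i]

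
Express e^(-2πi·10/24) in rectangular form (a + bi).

ω_24^10 = e^(-2πi·10/24)
= cos(-2π·10/24) + i·sin(-2π·10/24)
= cos(-20π/24) + i·sin(-20π/24)

ω_24^10 = cos(-20π/24) + i·sin(-20π/24) = -0.8660-0.5000i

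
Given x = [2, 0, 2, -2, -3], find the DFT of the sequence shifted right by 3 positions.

Time shift by 3: X_shifted[k] = ω_5^(3k) · X[k]
Shifted x = [2, -2, -3, 2, 0]

DFT(x[n-3]) = [-1, 2.1910+4.8410i, 3.3090-3.5797i, 3.3090+3.5797i, 2.1910-4.8410i]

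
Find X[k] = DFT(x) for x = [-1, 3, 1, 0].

X[k] = Σ(n=0 to 3) x[n] · ω_4^(nk)
where ω_4 = e^(-2πi/4)

Computing each X[k]:
X[0] = 3
X[1] = -2-3i
X[2] = -3
X[3] = -2+3i

X = [3, -2-3i, -3, -2+3i]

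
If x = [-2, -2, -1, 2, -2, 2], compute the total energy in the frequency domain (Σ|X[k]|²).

Parseval: Σ|x[n]|² = (1/N)Σ|X[k]|², so Σ|X[k]|² = N·Σ|x[n]|² = 6·21.0000

Σ|X[k]|² = N·Σ|x[n]|² = 6·21.0000 = 126.0000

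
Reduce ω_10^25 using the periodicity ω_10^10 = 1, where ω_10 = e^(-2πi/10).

Since ω_10^10 = 1, powers reduce modulo 10.
25 mod 10 = 5
So ω_10^25 = ω_10^5 = e^(-2πi·5/10)

ω_10^25 = ω_10^5 = -1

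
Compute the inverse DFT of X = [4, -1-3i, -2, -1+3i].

x[n] = (1/4) Σ(k=0 to 3) X[k] · e^(2πikn/4)

Computing each x[n]:
x[0] = 0
x[1] = 3
x[2] = 1
x[3] = 0

x = [0, 3, 1, 0]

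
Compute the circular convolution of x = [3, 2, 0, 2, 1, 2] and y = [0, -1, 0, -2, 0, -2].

(x ⊛ y)[n] = Σ(m=0 to 5) x[m] · y[(n-m) mod 6]

Computing each output sample:
(x ⊛ y)[0] = -10
(x ⊛ y)[1] = -5
(x ⊛ y)[2] = -10
(x ⊛ y)[3] = -8
(x ⊛ y)[4] = -10
(x ⊛ y)[5] = -7

x ⊛ y = [-10, -5, -10, -8, -10, -7]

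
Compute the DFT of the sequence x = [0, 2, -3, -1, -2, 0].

X[k] = Σ(n=0 to 5) x[n] · ω_6^(nk)
where ω_6 = e^(-2πi/6)

Computing each X[k]:
X[0] = -4
X[1] = 4.5000-0.8660i
X[2] = 0.5000-2.5981i
X[3] = -6
X[4] = 0.5000+2.5981i
X[5] = 4.5000+0.8660i

X = [-4, 4.5000-0.8660i, 0.5000-2.5981i, -6, 0.5000+2.5981i, 4.5000+0.8660i]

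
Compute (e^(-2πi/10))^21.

Since ω_10^10 = 1, powers reduce modulo 10.
21 mod 10 = 1
So ω_10^21 = ω_10^1 = e^(-2πi·1/10)

ω_10^21 = ω_10^1 = 0.8090-0.5878i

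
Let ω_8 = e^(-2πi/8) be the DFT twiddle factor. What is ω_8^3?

ω_8^3 = e^(-2πi·3/8)
= cos(-2π·3/8) + i·sin(-2π·3/8)
= cos(-6π/8) + i·sin(-6π/8)

ω_8^3 = cos(-6π/8) + i·sin(-6π/8) = -0.7071-0.7071i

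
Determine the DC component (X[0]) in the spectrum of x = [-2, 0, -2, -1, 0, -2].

X[0] = Σ(n=0 to 5) x[n] · ω_6^0 = Σ x[n]
= (-2) + (0) + (-2) + (-1) + (0) + (-2)

X[0] = -7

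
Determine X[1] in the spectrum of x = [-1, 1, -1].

X[1] = Σ(n=0 to 2) x[n] · ω_3^(1n) where ω_3 = e^(-2πi/3)
= (-1)·ω_3^0 + (1)·ω_3^1 + (-1)·ω_3^2

X[1] = -1.0000-1.7321i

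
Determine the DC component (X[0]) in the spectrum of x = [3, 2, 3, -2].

X[0] = Σ(n=0 to 3) x[n] · ω_4^0 = Σ x[n]
= (3) + (2) + (3) + (-2)

X[0] = 6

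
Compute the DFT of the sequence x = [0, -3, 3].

X[k] = Σ(n=0 to 2) x[n] · ω_3^(nk)
where ω_3 = e^(-2πi/3)

Computing each X[k]:
X[0] = 0
X[1] = 5.1962i
X[2] = -5.1962i

X = [0, 5.1962i, -5.1962i]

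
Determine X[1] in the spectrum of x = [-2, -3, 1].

X[1] = Σ(n=0 to 2) x[n] · ω_3^(1n) where ω_3 = e^(-2πi/3)
= (-2)·ω_3^0 + (-3)·ω_3^1 + (1)·ω_3^2

X[1] = -1.0000+3.4641i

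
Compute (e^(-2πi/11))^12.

Since ω_11^11 = 1, powers reduce modulo 11.
12 mod 11 = 1
So ω_11^12 = ω_11^1 = e^(-2πi·1/11)

ω_11^12 = ω_11^1 = 0.8413-0.5406i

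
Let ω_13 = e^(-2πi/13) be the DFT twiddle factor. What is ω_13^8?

ω_13^8 = e^(-2πi·8/13)
= cos(-2π·8/13) + i·sin(-2π·8/13)
= cos(-16π/13) + i·sin(-16π/13)

ω_13^8 = cos(-16π/13) + i·sin(-16π/13) = -0.7485+0.6631i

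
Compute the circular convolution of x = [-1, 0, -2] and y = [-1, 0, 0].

(x ⊛ y)[n] = Σ(m=0 to 2) x[m] · y[(n-m) mod 3]

Computing each output sample:
(x ⊛ y)[0] = 1
(x ⊛ y)[1] = 0
(x ⊛ y)[2] = 2

x ⊛ y = [1, 0, 2]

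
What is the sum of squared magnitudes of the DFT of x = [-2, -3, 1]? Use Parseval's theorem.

Parseval: Σ|x[n]|² = (1/N)Σ|X[k]|², so Σ|X[k]|² = N·Σ|x[n]|² = 3·14.0000

Σ|X[k]|² = N·Σ|x[n]|² = 3·14.0000 = 42.0000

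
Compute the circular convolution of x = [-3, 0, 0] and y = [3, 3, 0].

(x ⊛ y)[n] = Σ(m=0 to 2) x[m] · y[(n-m) mod 3]

Computing each output sample:
(x ⊛ y)[0] = -9
(x ⊛ y)[1] = -9
(x ⊛ y)[2] = 0

x ⊛ y = [-9, -9, 0]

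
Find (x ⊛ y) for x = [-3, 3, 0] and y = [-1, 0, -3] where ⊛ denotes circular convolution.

(x ⊛ y)[n] = Σ(m=0 to 2) x[m] · y[(n-m) mod 3]

Computing each output sample:
(x ⊛ y)[0] = -6
(x ⊛ y)[1] = -3
(x ⊛ y)[2] = 9

x ⊛ y = [-6, -3, 9]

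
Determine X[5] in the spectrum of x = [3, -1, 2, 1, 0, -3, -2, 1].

X[5] = Σ(n=0 to 7) x[n] · ω_8^(5n) where ω_8 = e^(-2πi/8)
= (3)·ω_8^0 + (-1)·ω_8^5 + (2)·ω_8^10 + (1)·ω_8^15 + (0)·ω_8^20 + (-3)·ω_8^25 + (-2)·ω_8^30 + (1)·ω_8^35

X[5] = 1.5858-2.5858i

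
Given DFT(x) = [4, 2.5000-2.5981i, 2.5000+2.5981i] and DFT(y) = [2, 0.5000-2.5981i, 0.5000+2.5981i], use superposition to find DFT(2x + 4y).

By linearity: DFT(2x + 4y) = 2·DFT(x) + 4·DFT(y)
= 2·[4, 2.5000-2.5981i, 2.5000+2.5981i] + 4·[2, 0.5000-2.5981i, 0.5000+2.5981i]

Computing element-wise:
Z[0] = 2·(4) + 4·(2) = 16
Z[1] = 2·(2.5000-2.5981i) + 4·(0.5000-2.5981i) = 7.0000-15.5886i
Z[2] = 2·(2.5000+2.5981i) + 4·(0.5000+2.5981i) = 7.0000+15.5886i

DFT(2x + 4y) = 2·X + 4·Y = [16, 7.0000-15.5886i, 7.0000+15.5886i]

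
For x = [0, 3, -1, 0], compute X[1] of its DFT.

X[1] = Σ(n=0 to 3) x[n] · ω_4^(1n) where ω_4 = e^(-2πi/4)
= (0)·ω_4^0 + (3)·ω_4^1 + (-1)·ω_4^2 + (0)·ω_4^3

X[1] = 1-3i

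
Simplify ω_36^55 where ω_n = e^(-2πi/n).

Since ω_36^36 = 1, powers reduce modulo 36.
55 mod 36 = 19
So ω_36^55 = ω_36^19 = e^(-2πi·19/36)

ω_36^55 = ω_36^19 = -0.9848+0.1736i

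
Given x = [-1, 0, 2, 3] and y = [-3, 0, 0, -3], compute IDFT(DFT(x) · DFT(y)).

(x ⊛ y)[n] = Σ(m=0 to 3) x[m] · y[(n-m) mod 4]

Computing each output sample:
(x ⊛ y)[0] = 3
(x ⊛ y)[1] = -6
(x ⊛ y)[2] = -15
(x ⊛ y)[3] = -6

x ⊛ y = [3, -6, -15, -6]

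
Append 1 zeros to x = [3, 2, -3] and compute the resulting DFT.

Original 3-point DFT: [2, 3.5000-4.3301i, 3.5000+4.3301i]
Zero-padded 4-point DFT provides frequency interpolation.

DFT_4([x, 0, ...]) = [2, 6-2i, -2, 6+2i]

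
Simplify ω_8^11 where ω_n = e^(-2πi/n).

Since ω_8^8 = 1, powers reduce modulo 8.
11 mod 8 = 3
So ω_8^11 = ω_8^3 = e^(-2πi·3/8)

ω_8^11 = ω_8^3 = -0.7071-0.7071i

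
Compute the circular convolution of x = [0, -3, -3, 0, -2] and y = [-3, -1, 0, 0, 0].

(x ⊛ y)[n] = Σ(m=0 to 4) x[m] · y[(n-m) mod 5]

Computing each output sample:
(x ⊛ y)[0] = 2
(x ⊛ y)[1] = 9
(x ⊛ y)[2] = 12
(x ⊛ y)[3] = 3
(x ⊛ y)[4] = 6

x ⊛ y = [2, 9, 12, 3, 6]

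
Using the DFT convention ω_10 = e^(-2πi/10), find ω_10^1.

ω_10^1 = e^(-2πi·1/10)
= cos(-2π·1/10) + i·sin(-2π·1/10)
= cos(-2π/10) + i·sin(-2π/10)

ω_10^1 = cos(-2π/10) + i·sin(-2π/10) = 0.8090-0.5878i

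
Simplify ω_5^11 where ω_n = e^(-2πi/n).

Since ω_5^5 = 1, powers reduce modulo 5.
11 mod 5 = 1
So ω_5^11 = ω_5^1 = e^(-2πi·1/5)

ω_5^11 = ω_5^1 = 0.3090-0.9511i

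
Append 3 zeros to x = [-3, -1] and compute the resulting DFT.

Original 2-point DFT: [-4, -2]
Zero-padded 5-point DFT provides frequency interpolation.

DFT_5([x, 0, ...]) = [-4, -3.3090+0.9511i, -2.1910+0.5878i, -2.1910-0.5878i, -3.3090-0.9511i]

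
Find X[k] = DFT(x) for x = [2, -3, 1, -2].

X[k] = Σ(n=0 to 3) x[n] · ω_4^(nk)
where ω_4 = e^(-2πi/4)

Computing each X[k]:
X[0] = -2
X[1] = 1+1i
X[2] = 8
X[3] = 1-1i

X = [-2, 1+1i, 8, 1-1i]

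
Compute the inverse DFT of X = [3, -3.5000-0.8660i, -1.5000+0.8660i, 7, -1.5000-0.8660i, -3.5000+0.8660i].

x[n] = (1/6) Σ(k=0 to 5) X[k] · e^(2πikn/6)

Computing each x[n]:
x[0] = 0
x[1] = -1
x[2] = 3
x[3] = 0
x[4] = 2
x[5] = -1

x = [0, -1, 3, 0, 2, -1]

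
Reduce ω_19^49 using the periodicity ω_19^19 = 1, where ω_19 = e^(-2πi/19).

Since ω_19^19 = 1, powers reduce modulo 19.
49 mod 19 = 11
So ω_19^49 = ω_19^11 = e^(-2πi·11/19)

ω_19^49 = ω_19^11 = -0.8795+0.4759i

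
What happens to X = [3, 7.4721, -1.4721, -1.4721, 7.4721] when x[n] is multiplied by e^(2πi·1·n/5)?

Modulation property: DFT(ω_5^(-1n)·x[n]) = X[(k-1) mod 5], so circularly shift X by 1 positions.

X[k-1] = [7.4721, 3, 7.4721, -1.4721, -1.4721]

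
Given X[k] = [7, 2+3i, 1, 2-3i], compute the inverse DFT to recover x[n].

x[n] = (1/4) Σ(k=0 to 3) X[k] · e^(2πikn/4)

Computing each x[n]:
x[0] = 3
x[1] = 0
x[2] = 1
x[3] = 3

x = [3, 0, 1, 3]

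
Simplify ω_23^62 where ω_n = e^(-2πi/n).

Since ω_23^23 = 1, powers reduce modulo 23.
62 mod 23 = 16
So ω_23^62 = ω_23^16 = e^(-2πi·16/23)

ω_23^62 = ω_23^16 = -0.3349+0.9423i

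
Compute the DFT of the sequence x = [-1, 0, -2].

X[k] = Σ(n=0 to 2) x[n] · ω_3^(nk)
where ω_3 = e^(-2πi/3)

Computing each X[k]:
X[0] = -3
X[1] = -1.7321i
X[2] = 1.7321i

X = [-3, -1.7321i, 1.7321i]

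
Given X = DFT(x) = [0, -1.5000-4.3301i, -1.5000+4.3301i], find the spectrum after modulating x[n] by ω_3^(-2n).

Modulation property: DFT(ω_3^(-2n)·x[n]) = X[(k-2) mod 3], so circularly shift X by 2 positions.

X[k-2] = [-1.5000-4.3301i, -1.5000+4.3301i, 0]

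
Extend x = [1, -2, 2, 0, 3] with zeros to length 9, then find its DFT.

Original 5-point DFT: [4, -0.3090+3.5797i, 0.8090+4.8410i, 0.8090-4.8410i, -0.3090-3.5797i]
Zero-padded 9-point DFT provides frequency interpolation.

DFT_9([x, 0, ...]) = [4, -3.0039-1.7101i, 1.0715+3.2139i, -0.5000+0.8660i, 4.9324+4.9240i, 4.9324-4.9240i, -0.5000-0.8660i, 1.0715-3.2139i, -3.0039+1.7101i]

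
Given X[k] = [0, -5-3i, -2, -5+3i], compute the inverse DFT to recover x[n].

x[n] = (1/4) Σ(k=0 to 3) X[k] · e^(2πikn/4)

Computing each x[n]:
x[0] = -3
x[1] = 2
x[2] = 2
x[3] = -1

x = [-3, 2, 2, -1]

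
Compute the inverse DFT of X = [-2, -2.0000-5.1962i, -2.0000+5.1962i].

x[n] = (1/3) Σ(k=0 to 2) X[k] · e^(2πikn/3)

Computing each x[n]:
x[0] = -2
x[1] = 3
x[2] = -3

x = [-2, 3, -3]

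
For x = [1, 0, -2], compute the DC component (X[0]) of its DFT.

X[0] = Σ(n=0 to 2) x[n] · ω_3^0 = Σ x[n]
= (1) + (0) + (-2)

X[0] = -1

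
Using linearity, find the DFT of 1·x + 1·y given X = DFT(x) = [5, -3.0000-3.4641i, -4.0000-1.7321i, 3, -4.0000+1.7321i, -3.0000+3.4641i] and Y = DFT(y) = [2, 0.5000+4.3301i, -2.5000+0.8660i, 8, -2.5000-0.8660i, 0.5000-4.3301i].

By linearity: DFT(1x + 1y) = 1·DFT(x) + 1·DFT(y)
= 1·[5, -3.0000-3.4641i, -4.0000-1.7321i, 3, -4.0000+1.7321i, -3.0000+3.4641i] + 1·[2, 0.5000+4.3301i, -2.5000+0.8660i, 8, -2.5000-0.8660i, 0.5000-4.3301i]

Computing element-wise:
Z[0] = 1·(5) + 1·(2) = 7
Z[1] = 1·(-3.0000-3.4641i) + 1·(0.5000+4.3301i) = -2.5000+0.8660i
Z[2] = 1·(-4.0000-1.7321i) + 1·(-2.5000+0.8660i) = -6.5000-0.8661i
Z[3] = 1·(3) + 1·(8) = 11
Z[4] = 1·(-4.0000+1.7321i) + 1·(-2.5000-0.8660i) = -6.5000+0.8661i
Z[5] = 1·(-3.0000+3.4641i) + 1·(0.5000-4.3301i) = -2.5000-0.8660i

DFT(1x + 1y) = 1·X + 1·Y = [7, -2.5000+0.8660i, -6.5000-0.8661i, 11, -6.5000+0.8661i, -2.5000-0.8660i]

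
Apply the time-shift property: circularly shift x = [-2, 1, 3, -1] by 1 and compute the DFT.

Time shift by 1: X_shifted[k] = ω_4^(1k) · X[k]
Shifted x = [-1, -2, 1, 3]

DFT(x[n-1]) = [1, -2+5i, -1, -2-5i]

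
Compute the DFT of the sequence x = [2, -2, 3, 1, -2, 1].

X[k] = Σ(n=0 to 5) x[n] · ω_6^(nk)
where ω_6 = e^(-2πi/6)

Computing each X[k]:
X[0] = 3
X[1] = -1.7321i
X[2] = 3.0000+6.9282i
X[3] = 3
X[4] = 3.0000-6.9282i
X[5] = 1.7321i

X = [3, -1.7321i, 3.0000+6.9282i, 3, 3.0000-6.9282i, 1.7321i]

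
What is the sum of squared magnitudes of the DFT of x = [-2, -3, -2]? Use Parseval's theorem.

Parseval: Σ|x[n]|² = (1/N)Σ|X[k]|², so Σ|X[k]|² = N·Σ|x[n]|² = 3·17.0000

Σ|X[k]|² = N·Σ|x[n]|² = 3·17.0000 = 51.0000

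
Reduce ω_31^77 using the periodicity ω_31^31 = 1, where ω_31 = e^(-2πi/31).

Since ω_31^31 = 1, powers reduce modulo 31.
77 mod 31 = 15
So ω_31^77 = ω_31^15 = e^(-2πi·15/31)

ω_31^77 = ω_31^15 = -0.9949-0.1012i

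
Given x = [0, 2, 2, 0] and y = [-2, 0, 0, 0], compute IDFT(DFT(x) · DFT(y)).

(x ⊛ y)[n] = Σ(m=0 to 3) x[m] · y[(n-m) mod 4]

Computing each output sample:
(x ⊛ y)[0] = 0
(x ⊛ y)[1] = -4
(x ⊛ y)[2] = -4
(x ⊛ y)[3] = 0

x ⊛ y = [0, -4, -4, 0]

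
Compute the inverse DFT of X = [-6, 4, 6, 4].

x[n] = (1/4) Σ(k=0 to 3) X[k] · e^(2πikn/4)

Computing each x[n]:
x[0] = 2
x[1] = -3
x[2] = -2
x[3] = -3

x = [2, -3, -2, -3]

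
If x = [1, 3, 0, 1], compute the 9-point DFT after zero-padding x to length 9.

Original 4-point DFT: [5, 1-2i, -3, 1+2i]
Zero-padded 9-point DFT provides frequency interpolation.

DFT_9([x, 0, ...]) = [5, 2.7981-2.7944i, 1.0209-2.0884i, 0.5000-2.5981i, -2.3191-1.8921i, -2.3191+1.8921i, 0.5000+2.5981i, 1.0209+2.0884i, 2.7981+2.7944i]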